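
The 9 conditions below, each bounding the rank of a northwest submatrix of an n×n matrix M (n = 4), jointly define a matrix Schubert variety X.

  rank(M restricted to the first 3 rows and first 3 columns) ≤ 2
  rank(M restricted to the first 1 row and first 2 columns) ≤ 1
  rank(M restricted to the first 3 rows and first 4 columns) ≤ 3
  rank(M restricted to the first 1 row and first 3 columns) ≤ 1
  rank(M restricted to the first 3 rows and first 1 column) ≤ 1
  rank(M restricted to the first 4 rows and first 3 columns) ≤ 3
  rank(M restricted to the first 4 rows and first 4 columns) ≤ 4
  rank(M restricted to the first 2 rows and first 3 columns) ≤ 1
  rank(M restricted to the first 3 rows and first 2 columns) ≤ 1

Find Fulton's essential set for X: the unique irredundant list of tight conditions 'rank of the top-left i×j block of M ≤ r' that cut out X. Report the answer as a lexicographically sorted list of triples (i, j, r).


Rank table r_w(4×4) implied by the 9 constraints:

  1 1 1 1
  1 1 1 2
  1 1 2 3
  1 2 3 4

so w = (1, 4, 3, 2).

Fulton essential set (2 of the 3 Rothe cells):

[(2, 3, 1), (3, 2, 1)]


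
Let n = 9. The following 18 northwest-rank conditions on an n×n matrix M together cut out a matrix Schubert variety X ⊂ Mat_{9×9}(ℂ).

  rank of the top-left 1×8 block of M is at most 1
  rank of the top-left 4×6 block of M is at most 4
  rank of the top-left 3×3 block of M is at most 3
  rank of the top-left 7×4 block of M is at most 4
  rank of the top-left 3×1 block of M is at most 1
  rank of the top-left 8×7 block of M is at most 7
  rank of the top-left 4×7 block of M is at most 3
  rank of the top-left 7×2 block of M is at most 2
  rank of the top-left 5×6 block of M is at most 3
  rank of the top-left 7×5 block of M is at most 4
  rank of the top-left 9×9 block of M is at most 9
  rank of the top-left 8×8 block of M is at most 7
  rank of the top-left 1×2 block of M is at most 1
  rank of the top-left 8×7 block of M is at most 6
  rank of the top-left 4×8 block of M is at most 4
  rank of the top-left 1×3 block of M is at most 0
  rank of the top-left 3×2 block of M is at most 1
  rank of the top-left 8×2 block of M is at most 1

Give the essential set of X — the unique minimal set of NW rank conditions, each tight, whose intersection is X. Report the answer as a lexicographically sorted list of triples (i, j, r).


Reconstructing r_w from the 18 given conditions:

  i=1: 0 0 0 1 1 1 1 1 1
  i=2: 1 1 1 2 2 2 2 2 2
  i=3: 1 1 2 3 3 3 3 3 3
  i=4: 1 1 2 3 3 3 3 4 4
  i=5: 1 1 2 3 3 3 4 5 5
  i=6: 1 1 2 3 4 4 5 6 6
  i=7: 1 1 2 3 4 5 6 7 7
  i=8: 1 1 2 3 4 5 6 7 8
  i=9: 1 2 3 4 5 6 7 8 9

reading off 1-entries of Δ²R: w = (4, 1, 3, 8, 7, 5, 6, 9, 2).

Fulton essential set (4 of the 14 Rothe cells):

[(1, 3, 0), (4, 7, 3), (5, 6, 3), (8, 2, 1)]


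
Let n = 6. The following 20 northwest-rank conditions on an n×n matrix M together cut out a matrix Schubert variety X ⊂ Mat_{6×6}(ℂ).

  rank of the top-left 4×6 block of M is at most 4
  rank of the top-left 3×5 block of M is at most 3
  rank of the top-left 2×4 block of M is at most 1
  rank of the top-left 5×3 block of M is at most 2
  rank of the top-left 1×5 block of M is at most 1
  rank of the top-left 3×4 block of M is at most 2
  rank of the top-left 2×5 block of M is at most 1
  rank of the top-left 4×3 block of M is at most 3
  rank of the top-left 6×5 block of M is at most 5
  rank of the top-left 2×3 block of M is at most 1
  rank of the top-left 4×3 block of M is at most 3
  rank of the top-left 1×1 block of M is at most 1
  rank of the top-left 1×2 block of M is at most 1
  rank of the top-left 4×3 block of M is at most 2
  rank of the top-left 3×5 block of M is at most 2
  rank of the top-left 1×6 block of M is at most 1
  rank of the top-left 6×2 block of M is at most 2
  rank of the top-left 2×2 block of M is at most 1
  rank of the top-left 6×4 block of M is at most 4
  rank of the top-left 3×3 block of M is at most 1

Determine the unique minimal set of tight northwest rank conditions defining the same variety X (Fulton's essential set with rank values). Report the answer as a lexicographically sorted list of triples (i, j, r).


Reconstructing r_w from the 20 given conditions:

  1, 1, 1, 1, 1, 1
  1, 1, 1, 1, 1, 2
  1, 1, 1, 2, 2, 3
  1, 2, 2, 3, 3, 4
  1, 2, 2, 3, 4, 5
  1, 2, 3, 4, 5, 6

hence w(1..6) = (1, 6, 4, 2, 5, 3).

ℓ(w)=7; the 3 essential cells (i,j,r):

[(2, 5, 1), (3, 3, 1), (5, 3, 2)]


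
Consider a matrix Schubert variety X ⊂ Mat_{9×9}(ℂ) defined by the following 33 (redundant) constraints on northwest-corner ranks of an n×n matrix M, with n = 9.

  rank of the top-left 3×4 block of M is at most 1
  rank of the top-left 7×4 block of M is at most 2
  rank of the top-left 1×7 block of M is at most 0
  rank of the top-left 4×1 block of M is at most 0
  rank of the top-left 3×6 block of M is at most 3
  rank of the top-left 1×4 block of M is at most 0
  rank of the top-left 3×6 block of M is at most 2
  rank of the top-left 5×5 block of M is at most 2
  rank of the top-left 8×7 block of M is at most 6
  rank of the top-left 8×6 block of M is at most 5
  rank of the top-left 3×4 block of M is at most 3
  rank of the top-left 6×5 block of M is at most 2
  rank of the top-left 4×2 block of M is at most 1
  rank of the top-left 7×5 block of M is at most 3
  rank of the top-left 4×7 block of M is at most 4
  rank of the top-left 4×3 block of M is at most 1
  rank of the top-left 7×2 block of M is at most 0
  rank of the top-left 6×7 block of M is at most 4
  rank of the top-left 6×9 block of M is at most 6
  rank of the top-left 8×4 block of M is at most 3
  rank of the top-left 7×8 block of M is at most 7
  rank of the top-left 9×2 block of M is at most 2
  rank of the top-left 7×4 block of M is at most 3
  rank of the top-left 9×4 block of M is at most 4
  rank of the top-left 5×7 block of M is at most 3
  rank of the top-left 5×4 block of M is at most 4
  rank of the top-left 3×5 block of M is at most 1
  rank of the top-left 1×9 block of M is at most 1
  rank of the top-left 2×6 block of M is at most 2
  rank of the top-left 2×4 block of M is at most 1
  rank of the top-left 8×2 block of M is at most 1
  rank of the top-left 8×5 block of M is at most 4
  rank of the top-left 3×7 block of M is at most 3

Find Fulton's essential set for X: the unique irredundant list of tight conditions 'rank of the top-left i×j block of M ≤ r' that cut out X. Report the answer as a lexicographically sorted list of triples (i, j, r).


Recovering R(i,j) via the rank-extension bound from the 33 conditions:

  R[1]: 0 | 0 | 0 | 0 | 0 | 0 | 0 | 1 | 1
  R[2]: 0 | 0 | 1 | 1 | 1 | 1 | 1 | 2 | 2
  R[3]: 0 | 0 | 1 | 1 | 1 | 2 | 2 | 3 | 3
  R[4]: 0 | 0 | 1 | 2 | 2 | 3 | 3 | 4 | 4
  R[5]: 0 | 0 | 1 | 2 | 2 | 3 | 3 | 4 | 5
  R[6]: 0 | 0 | 1 | 2 | 2 | 3 | 4 | 5 | 6
  R[7]: 0 | 0 | 1 | 2 | 3 | 4 | 5 | 6 | 7
  R[8]: 1 | 1 | 2 | 3 | 4 | 5 | 6 | 7 | 8
  R[9]: 1 | 2 | 3 | 4 | 5 | 6 | 7 | 8 | 9

so w = (8, 3, 6, 4, 9, 7, 5, 1, 2).

Rothe diagram D(w) (24 cells), 5 SE-corners (essential conditions):

[(1, 7, 0), (3, 5, 1), (5, 7, 3), (6, 5, 2), (7, 2, 0)]


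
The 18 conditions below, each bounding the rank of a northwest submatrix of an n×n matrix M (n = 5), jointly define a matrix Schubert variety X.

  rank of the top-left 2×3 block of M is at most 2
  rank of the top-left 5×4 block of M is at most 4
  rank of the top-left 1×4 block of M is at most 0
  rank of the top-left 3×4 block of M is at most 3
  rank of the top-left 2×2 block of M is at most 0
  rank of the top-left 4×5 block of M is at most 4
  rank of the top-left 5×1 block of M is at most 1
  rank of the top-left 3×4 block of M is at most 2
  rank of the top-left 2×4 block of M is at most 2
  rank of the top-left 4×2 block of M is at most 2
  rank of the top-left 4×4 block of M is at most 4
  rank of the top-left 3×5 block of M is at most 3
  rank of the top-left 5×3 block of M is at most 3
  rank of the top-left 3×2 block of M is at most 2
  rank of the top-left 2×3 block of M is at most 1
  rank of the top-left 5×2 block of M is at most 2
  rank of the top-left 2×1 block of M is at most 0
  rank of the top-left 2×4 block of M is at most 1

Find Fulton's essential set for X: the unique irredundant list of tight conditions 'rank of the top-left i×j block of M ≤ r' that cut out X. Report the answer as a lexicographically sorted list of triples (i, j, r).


Propagating the 18 rank bounds to every northwest block:

  R[1]: 0 | 0 | 0 | 0 | 1
  R[2]: 0 | 0 | 1 | 1 | 2
  R[3]: 1 | 1 | 2 | 2 | 3
  R[4]: 1 | 2 | 3 | 3 | 4
  R[5]: 1 | 2 | 3 | 4 | 5

the unique w with this rank table is (5, 3, 1, 2, 4).

Rothe diagram D(w) (6 cells), 2 SE-corners (essential conditions):

[(1, 4, 0), (2, 2, 0)]


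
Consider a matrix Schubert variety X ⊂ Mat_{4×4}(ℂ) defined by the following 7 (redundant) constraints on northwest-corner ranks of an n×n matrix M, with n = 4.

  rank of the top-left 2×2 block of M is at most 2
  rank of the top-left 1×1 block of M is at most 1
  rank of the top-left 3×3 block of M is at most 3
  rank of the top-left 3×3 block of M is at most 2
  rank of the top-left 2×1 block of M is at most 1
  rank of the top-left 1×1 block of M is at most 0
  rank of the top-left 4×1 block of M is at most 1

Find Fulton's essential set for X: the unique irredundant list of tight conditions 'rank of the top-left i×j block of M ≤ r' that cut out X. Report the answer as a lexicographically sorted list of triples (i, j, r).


The tightest implied rank at each (i,j), from the 7 conditions:

  row 1: 0 1 1 1
  row 2: 1 2 2 2
  row 3: 1 2 2 3
  row 4: 1 2 3 4

second differences of R give the permutation w = (2, 1, 4, 3).

2 SE-corners of the 2-cell Rothe diagram give Ess(w):

[(1, 1, 0), (3, 3, 2)]


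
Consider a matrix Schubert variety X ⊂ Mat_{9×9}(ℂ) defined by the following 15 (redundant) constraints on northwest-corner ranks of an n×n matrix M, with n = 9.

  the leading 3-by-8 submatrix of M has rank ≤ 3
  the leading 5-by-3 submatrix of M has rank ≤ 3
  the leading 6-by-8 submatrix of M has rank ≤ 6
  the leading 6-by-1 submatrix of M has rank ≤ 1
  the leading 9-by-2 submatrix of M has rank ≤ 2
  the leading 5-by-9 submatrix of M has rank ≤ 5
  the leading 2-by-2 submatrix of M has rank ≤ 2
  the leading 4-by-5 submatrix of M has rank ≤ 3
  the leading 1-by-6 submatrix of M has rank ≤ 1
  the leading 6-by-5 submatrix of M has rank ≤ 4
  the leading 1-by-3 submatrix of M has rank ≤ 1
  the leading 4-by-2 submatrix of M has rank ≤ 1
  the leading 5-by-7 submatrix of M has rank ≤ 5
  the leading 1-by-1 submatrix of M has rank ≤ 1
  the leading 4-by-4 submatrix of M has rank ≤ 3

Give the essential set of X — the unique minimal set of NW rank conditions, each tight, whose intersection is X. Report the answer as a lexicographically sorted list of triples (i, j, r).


Computing R[i][j] = min implied NW-rank bound (n=9, 15 conditions):

  row 1: 1  1  1  1  1  1  1  1  1
  row 2: 1  1  2  2  2  2  2  2  2
  row 3: 1  1  2  3  3  3  3  3  3
  row 4: 1  1  2  3  3  4  4  4  4
  row 5: 1  2  3  4  4  5  5  5  5
  row 6: 1  2  3  4  4  5  6  6  6
  row 7: 1  2  3  4  5  6  7  7  7
  row 8: 1  2  3  4  5  6  7  8  8
  row 9: 1  2  3  4  5  6  7  8  9

reading off 1-entries of Δ²R: w = (1, 3, 4, 6, 2, 7, 5, 8, 9).

|D(w)|=5, |Ess(w)|=3:

[(4, 2, 1), (4, 5, 3), (6, 5, 4)]


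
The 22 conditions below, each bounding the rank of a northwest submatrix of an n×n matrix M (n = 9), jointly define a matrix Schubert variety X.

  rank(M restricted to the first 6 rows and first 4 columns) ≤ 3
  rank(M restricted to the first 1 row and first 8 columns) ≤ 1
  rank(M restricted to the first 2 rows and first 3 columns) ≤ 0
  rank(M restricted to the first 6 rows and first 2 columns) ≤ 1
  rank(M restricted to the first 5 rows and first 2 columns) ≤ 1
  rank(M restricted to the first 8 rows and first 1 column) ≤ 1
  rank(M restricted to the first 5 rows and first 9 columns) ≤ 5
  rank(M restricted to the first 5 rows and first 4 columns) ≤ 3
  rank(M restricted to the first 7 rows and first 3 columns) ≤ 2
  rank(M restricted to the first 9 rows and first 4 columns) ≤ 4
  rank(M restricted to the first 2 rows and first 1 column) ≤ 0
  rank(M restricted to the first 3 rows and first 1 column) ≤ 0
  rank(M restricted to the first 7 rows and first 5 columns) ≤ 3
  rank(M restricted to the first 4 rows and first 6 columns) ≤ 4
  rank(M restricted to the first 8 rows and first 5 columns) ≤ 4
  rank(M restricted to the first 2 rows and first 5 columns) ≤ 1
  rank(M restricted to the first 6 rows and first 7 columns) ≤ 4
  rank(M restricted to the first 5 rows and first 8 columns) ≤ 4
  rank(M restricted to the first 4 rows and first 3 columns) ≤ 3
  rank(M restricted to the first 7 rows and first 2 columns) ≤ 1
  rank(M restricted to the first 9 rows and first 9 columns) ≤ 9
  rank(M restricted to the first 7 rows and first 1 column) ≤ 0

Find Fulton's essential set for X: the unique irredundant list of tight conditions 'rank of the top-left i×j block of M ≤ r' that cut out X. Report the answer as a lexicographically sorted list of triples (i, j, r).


Reconstructing r_w from the 22 given conditions:

  row 1: 0, 0, 0, 1, 1, 1, 1, 1, 1
  row 2: 0, 0, 0, 1, 1, 2, 2, 2, 2
  row 3: 0, 1, 1, 2, 2, 3, 3, 3, 3
  row 4: 0, 1, 2, 3, 3, 4, 4, 4, 4
  row 5: 0, 1, 2, 3, 3, 4, 4, 4, 5
  row 6: 0, 1, 2, 3, 3, 4, 4, 5, 6
  row 7: 0, 1, 2, 3, 3, 4, 5, 6, 7
  row 8: 1, 2, 3, 4, 4, 5, 6, 7, 8
  row 9: 1, 2, 3, 4, 5, 6, 7, 8, 9

the unique w with this rank table is (4, 6, 2, 3, 9, 8, 7, 1, 5).

D(w) has 18 cells with 6 SE-corners; essential set:

[(2, 3, 0), (2, 5, 1), (5, 8, 4), (6, 7, 4), (7, 1, 0), (7, 5, 3)]


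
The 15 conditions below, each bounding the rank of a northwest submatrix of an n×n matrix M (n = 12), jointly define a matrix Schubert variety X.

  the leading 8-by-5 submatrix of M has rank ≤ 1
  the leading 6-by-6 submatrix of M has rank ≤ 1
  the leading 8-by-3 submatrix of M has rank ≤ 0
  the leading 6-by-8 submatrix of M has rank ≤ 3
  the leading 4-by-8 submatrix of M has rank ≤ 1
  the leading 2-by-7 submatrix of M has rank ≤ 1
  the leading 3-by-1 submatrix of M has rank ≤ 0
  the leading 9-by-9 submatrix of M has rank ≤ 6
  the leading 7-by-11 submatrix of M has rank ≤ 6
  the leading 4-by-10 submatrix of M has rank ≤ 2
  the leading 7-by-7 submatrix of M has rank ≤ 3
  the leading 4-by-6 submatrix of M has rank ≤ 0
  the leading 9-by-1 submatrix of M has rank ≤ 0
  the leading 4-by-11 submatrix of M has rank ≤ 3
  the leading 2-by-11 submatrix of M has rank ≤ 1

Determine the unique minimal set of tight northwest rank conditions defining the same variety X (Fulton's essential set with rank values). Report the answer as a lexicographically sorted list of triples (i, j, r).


Recovering R(i,j) via the rank-extension bound from the 15 conditions:

  0, 0, 0, 0, 0, 0, 1, 1, 1, 1, 1, 1
  0, 0, 0, 0, 0, 0, 1, 1, 1, 1, 1, 2
  0, 0, 0, 0, 0, 0, 1, 1, 2, 2, 2, 3
  0, 0, 0, 0, 0, 0, 1, 1, 2, 2, 3, 4
  0, 0, 0, 1, 1, 1, 2, 2, 3, 3, 4, 5
  0, 0, 0, 1, 1, 1, 2, 3, 4, 4, 5, 6
  0, 0, 0, 1, 1, 2, 3, 4, 5, 5, 6, 7
  0, 0, 0, 1, 1, 2, 3, 4, 5, 6, 7, 8
  0, 1, 1, 2, 2, 3, 4, 5, 6, 7, 8, 9
  1, 2, 2, 3, 3, 4, 5, 6, 7, 8, 9, 10
  1, 2, 3, 4, 4, 5, 6, 7, 8, 9, 10, 11
  1, 2, 3, 4, 5, 6, 7, 8, 9, 10, 11, 12

reading off 1-entries of Δ²R: w = (7, 12, 9, 11, 4, 8, 6, 10, 2, 1, 3, 5).

|D(w)|=48, |Ess(w)|=8:

[(2, 11, 1), (4, 6, 0), (4, 8, 1), (4, 10, 2), (6, 6, 1), (8, 3, 0), (8, 5, 1), (9, 1, 0)]


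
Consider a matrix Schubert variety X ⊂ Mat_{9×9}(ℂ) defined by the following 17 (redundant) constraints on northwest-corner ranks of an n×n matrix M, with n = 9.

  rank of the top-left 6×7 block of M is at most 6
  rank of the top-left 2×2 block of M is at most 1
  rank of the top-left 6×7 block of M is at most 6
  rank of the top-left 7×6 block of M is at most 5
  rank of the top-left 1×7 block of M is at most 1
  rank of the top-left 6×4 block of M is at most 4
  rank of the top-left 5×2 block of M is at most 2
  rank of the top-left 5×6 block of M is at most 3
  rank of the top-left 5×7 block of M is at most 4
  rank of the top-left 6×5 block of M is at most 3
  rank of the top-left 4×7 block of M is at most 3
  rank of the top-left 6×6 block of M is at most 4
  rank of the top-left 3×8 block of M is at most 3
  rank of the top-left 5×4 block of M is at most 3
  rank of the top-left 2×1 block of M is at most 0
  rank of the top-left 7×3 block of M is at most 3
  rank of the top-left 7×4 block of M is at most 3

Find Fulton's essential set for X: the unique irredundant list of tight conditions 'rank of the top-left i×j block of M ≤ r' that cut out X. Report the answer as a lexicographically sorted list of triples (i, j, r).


Recovering R(i,j) via the rank-extension bound from the 17 conditions:

  row 1: 0, 1, 1, 1, 1, 1, 1, 1, 1
  row 2: 0, 1, 2, 2, 2, 2, 2, 2, 2
  row 3: 1, 2, 3, 3, 3, 3, 3, 3, 3
  row 4: 1, 2, 3, 3, 3, 3, 3, 4, 4
  row 5: 1, 2, 3, 3, 3, 3, 4, 5, 5
  row 6: 1, 2, 3, 3, 3, 4, 5, 6, 6
  row 7: 1, 2, 3, 3, 4, 5, 6, 7, 7
  row 8: 1, 2, 3, 4, 5, 6, 7, 8, 8
  row 9: 1, 2, 3, 4, 5, 6, 7, 8, 9

so w = (2, 3, 1, 8, 7, 6, 5, 4, 9).

D(w) has 12 cells with 5 SE-corners; essential set:

[(2, 1, 0), (4, 7, 3), (5, 6, 3), (6, 5, 3), (7, 4, 3)]


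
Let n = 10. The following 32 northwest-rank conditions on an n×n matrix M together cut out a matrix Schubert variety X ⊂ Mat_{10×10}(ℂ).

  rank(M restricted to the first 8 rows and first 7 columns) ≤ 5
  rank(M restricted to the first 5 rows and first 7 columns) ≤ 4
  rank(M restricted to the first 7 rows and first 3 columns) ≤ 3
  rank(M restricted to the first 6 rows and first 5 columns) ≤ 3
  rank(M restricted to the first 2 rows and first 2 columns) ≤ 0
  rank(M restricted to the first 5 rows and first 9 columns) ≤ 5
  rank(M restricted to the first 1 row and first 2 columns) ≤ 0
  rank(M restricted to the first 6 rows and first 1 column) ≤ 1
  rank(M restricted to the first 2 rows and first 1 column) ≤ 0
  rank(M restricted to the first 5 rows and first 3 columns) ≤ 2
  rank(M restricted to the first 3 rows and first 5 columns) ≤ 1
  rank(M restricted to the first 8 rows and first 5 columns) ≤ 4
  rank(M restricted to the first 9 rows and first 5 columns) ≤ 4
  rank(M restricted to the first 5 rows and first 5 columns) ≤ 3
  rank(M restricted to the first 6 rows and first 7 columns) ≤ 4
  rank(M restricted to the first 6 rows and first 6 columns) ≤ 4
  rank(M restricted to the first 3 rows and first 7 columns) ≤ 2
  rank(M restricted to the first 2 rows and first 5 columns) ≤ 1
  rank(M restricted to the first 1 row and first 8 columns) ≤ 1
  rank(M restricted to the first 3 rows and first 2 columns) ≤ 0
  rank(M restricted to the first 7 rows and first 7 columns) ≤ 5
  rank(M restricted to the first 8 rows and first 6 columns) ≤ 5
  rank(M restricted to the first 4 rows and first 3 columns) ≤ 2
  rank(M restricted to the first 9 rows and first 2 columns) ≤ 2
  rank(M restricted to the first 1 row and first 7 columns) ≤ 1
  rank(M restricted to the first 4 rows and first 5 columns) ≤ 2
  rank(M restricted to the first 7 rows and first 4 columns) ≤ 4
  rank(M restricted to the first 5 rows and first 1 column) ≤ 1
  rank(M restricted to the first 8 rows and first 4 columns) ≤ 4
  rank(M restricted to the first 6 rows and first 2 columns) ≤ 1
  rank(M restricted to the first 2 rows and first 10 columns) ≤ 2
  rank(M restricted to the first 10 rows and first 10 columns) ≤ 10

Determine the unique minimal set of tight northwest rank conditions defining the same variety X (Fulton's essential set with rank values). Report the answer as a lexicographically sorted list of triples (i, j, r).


Propagating the 32 rank bounds to every northwest block:

  0, 0, 1, 1, 1, 1, 1, 1, 1, 1
  0, 0, 1, 1, 1, 2, 2, 2, 2, 2
  0, 0, 1, 1, 1, 2, 2, 3, 3, 3
  1, 1, 2, 2, 2, 3, 3, 4, 4, 4
  1, 1, 2, 3, 3, 4, 4, 5, 5, 5
  1, 1, 2, 3, 3, 4, 4, 5, 6, 6
  1, 2, 3, 4, 4, 5, 5, 6, 7, 7
  1, 2, 3, 4, 4, 5, 5, 6, 7, 8
  1, 2, 3, 4, 4, 5, 6, 7, 8, 9
  1, 2, 3, 4, 5, 6, 7, 8, 9, 10

the unique w with this rank table is (3, 6, 8, 1, 4, 9, 2, 10, 7, 5).

Rothe diagram D(w) (18 cells), 8 SE-corners (essential conditions):

[(3, 2, 0), (3, 5, 1), (3, 7, 2), (6, 2, 1), (6, 5, 3), (6, 7, 4), (8, 7, 5), (9, 5, 4)]


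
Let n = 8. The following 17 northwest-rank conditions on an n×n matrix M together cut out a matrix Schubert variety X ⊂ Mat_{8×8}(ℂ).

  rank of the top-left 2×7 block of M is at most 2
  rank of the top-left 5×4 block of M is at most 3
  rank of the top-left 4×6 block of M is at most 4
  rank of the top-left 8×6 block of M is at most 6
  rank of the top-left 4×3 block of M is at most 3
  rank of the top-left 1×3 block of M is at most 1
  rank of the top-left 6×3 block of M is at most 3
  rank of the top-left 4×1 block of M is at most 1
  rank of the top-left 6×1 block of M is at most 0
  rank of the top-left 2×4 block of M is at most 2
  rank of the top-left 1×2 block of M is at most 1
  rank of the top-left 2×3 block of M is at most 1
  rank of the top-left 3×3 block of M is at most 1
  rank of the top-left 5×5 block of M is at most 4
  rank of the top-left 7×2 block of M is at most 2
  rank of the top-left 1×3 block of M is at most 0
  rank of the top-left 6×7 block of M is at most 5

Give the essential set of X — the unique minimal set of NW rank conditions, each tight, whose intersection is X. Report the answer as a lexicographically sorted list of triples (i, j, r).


Computing R[i][j] = min implied NW-rank bound (n=8, 17 conditions):

  row 1: 0 0 0 1 1 1 1 1
  row 2: 0 1 1 2 2 2 2 2
  row 3: 0 1 1 2 3 3 3 3
  row 4: 0 1 2 3 4 4 4 4
  row 5: 0 1 2 3 4 5 5 5
  row 6: 0 1 2 3 4 5 5 6
  row 7: 1 2 3 4 5 6 6 7
  row 8: 1 2 3 4 5 6 7 8

the unique w with this rank table is (4, 2, 5, 3, 6, 8, 1, 7).

Rothe diagram D(w) (10 cells), 4 SE-corners (essential conditions):

[(1, 3, 0), (3, 3, 1), (6, 1, 0), (6, 7, 5)]


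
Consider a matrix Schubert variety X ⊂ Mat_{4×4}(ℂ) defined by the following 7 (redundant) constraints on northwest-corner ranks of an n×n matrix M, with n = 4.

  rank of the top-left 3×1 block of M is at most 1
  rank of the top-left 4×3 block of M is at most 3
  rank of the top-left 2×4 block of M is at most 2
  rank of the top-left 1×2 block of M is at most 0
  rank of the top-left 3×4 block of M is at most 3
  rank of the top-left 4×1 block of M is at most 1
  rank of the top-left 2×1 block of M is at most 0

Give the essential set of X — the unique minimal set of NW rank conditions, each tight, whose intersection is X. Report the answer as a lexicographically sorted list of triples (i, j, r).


The tightest implied rank at each (i,j), from the 7 conditions:

  0 | 0 | 1 | 1
  0 | 1 | 2 | 2
  1 | 2 | 3 | 3
  1 | 2 | 3 | 4

the unique w with this rank table is (3, 2, 1, 4).

Rothe diagram D(w) (3 cells), 2 SE-corners (essential conditions):

[(1, 2, 0), (2, 1, 0)]


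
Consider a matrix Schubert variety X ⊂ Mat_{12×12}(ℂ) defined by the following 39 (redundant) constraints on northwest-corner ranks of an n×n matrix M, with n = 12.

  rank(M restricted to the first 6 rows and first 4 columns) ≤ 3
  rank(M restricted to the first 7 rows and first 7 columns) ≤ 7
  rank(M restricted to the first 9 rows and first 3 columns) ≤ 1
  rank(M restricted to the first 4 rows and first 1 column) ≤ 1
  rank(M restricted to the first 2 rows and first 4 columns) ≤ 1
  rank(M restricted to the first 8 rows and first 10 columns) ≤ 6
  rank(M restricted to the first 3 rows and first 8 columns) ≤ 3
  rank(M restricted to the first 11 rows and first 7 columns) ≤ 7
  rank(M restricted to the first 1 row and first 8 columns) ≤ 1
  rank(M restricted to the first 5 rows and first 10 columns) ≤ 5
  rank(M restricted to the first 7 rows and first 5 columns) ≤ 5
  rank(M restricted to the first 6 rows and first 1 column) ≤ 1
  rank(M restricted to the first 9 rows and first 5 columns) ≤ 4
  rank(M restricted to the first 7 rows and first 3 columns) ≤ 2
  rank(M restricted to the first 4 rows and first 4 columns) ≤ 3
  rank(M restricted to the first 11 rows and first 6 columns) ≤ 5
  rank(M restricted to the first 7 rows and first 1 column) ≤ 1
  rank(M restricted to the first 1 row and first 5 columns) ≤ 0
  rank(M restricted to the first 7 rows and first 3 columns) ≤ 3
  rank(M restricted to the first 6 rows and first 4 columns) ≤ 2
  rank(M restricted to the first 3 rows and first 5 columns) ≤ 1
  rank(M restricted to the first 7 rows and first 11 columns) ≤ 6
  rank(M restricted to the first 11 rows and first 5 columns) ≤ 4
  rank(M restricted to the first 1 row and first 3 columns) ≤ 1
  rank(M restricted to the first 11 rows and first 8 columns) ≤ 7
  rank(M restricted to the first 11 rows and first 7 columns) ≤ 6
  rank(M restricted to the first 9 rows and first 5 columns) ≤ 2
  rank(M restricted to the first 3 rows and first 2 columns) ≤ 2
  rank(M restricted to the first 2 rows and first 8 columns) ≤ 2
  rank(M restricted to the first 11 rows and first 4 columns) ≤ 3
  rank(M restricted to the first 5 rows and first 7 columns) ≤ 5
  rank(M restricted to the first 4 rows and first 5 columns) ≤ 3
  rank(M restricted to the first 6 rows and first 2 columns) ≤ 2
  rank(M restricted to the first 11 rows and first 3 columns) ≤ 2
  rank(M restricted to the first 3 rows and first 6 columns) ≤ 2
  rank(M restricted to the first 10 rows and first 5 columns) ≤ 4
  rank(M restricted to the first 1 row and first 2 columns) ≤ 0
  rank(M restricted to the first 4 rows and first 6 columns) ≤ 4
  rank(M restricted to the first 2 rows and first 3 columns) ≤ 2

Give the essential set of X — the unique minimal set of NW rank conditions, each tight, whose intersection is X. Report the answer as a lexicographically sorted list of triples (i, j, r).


Reconstructing r_w from the 39 given conditions:

  i=1: 0, 0, 0, 0, 0, 1, 1, 1, 1, 1, 1, 1
  i=2: 1, 1, 1, 1, 1, 2, 2, 2, 2, 2, 2, 2
  i=3: 1, 1, 1, 1, 1, 2, 3, 3, 3, 3, 3, 3
  i=4: 1, 1, 1, 2, 2, 3, 4, 4, 4, 4, 4, 4
  i=5: 1, 1, 1, 2, 2, 3, 4, 5, 5, 5, 5, 5
  i=6: 1, 1, 1, 2, 2, 3, 4, 5, 6, 6, 6, 6
  i=7: 1, 1, 1, 2, 2, 3, 4, 5, 6, 6, 6, 7
  i=8: 1, 1, 1, 2, 2, 3, 4, 5, 6, 6, 7, 8
  i=9: 1, 1, 1, 2, 2, 3, 4, 5, 6, 7, 8, 9
  i=10: 1, 2, 2, 3, 3, 4, 5, 6, 7, 8, 9, 10
  i=11: 1, 2, 2, 3, 4, 5, 6, 7, 8, 9, 10, 11
  i=12: 1, 2, 3, 4, 5, 6, 7, 8, 9, 10, 11, 12

so w = (6, 1, 7, 4, 8, 9, 12, 11, 10, 2, 5, 3).

ℓ(w)=30; the 7 essential cells (i,j,r):

[(1, 5, 0), (3, 5, 1), (7, 11, 6), (8, 10, 6), (9, 3, 1), (9, 5, 2), (11, 3, 2)]


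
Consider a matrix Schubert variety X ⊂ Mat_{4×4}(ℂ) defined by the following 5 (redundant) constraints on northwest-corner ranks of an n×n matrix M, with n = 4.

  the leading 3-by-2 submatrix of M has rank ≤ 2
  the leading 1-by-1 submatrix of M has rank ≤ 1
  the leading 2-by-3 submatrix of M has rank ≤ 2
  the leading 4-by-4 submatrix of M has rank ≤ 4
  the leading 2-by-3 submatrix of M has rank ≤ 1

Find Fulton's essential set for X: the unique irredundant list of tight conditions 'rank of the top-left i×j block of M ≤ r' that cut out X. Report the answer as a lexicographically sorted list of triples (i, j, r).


Propagating the 5 rank bounds to every northwest block:

  R[1]: 1, 1, 1, 1
  R[2]: 1, 1, 1, 2
  R[3]: 1, 2, 2, 3
  R[4]: 1, 2, 3, 4

giving w = (1, 4, 2, 3) via Δ²R.

Rothe diagram D(w) (2 cells), 1 SE-corner (essential condition):

[(2, 3, 1)]


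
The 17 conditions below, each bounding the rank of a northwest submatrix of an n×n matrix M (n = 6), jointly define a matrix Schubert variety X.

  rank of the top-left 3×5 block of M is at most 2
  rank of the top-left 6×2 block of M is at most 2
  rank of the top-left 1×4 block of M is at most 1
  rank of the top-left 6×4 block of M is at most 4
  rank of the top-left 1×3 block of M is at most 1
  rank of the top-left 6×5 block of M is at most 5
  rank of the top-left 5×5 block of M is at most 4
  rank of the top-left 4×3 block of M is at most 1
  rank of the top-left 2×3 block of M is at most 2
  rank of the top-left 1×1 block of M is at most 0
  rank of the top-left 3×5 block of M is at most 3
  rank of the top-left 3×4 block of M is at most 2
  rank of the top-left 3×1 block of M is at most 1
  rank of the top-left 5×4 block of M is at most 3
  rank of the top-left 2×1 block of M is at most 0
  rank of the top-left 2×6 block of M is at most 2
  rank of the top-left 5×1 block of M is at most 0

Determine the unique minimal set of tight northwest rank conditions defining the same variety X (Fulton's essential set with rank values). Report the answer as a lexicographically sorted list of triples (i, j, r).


Computing R[i][j] = min implied NW-rank bound (n=6, 17 conditions):

  row 1: 0  1  1  1  1  1
  row 2: 0  1  1  2  2  2
  row 3: 0  1  1  2  2  3
  row 4: 0  1  1  2  3  4
  row 5: 0  1  2  3  4  5
  row 6: 1  2  3  4  5  6

reading off 1-entries of Δ²R: w = (2, 4, 6, 5, 3, 1).

|D(w)|=9, |Ess(w)|=3:

[(3, 5, 2), (4, 3, 1), (5, 1, 0)]


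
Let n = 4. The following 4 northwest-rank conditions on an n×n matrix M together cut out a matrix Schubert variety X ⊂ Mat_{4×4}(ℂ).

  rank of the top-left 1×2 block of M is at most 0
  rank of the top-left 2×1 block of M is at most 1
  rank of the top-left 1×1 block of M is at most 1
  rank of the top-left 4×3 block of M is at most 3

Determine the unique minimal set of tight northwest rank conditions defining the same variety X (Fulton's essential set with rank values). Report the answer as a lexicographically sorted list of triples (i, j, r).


Reconstructing r_w from the 4 given conditions:

  row 1: 0, 0, 1, 1
  row 2: 1, 1, 2, 2
  row 3: 1, 2, 3, 3
  row 4: 1, 2, 3, 4

hence w(1..4) = (3, 1, 2, 4).

|D(w)|=2, |Ess(w)|=1:

[(1, 2, 0)]


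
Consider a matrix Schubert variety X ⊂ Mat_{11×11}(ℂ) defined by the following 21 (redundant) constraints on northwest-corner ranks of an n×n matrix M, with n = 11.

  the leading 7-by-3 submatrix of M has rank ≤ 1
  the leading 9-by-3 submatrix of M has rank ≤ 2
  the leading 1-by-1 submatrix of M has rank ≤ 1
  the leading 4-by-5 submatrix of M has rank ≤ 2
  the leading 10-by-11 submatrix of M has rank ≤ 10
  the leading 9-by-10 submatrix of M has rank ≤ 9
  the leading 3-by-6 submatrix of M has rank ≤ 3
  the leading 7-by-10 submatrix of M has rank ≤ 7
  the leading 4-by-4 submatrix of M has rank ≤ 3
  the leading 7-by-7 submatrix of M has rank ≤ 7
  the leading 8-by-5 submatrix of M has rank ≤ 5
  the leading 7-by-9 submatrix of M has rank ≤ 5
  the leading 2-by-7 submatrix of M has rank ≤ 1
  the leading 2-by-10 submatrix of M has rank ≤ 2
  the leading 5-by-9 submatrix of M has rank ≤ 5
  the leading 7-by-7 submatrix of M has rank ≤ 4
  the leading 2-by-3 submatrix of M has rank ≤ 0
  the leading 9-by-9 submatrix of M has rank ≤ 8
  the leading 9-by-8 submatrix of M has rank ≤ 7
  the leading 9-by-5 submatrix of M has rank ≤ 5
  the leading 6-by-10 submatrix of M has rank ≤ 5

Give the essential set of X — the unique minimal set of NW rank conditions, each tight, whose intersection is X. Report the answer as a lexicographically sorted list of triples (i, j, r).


Propagating the 21 rank bounds to every northwest block:

  i=1: 0  0  0  1  1  1  1  1  1  1  1
  i=2: 0  0  0  1  1  1  1  2  2  2  2
  i=3: 1  1  1  2  2  2  2  3  3  3  3
  i=4: 1  1  1  2  2  3  3  4  4  4  4
  i=5: 1  1  1  2  3  4  4  5  5  5  5
  i=6: 1  1  1  2  3  4  4  5  5  5  6
  i=7: 1  1  1  2  3  4  4  5  5  6  7
  i=8: 1  2  2  3  4  5  5  6  6  7  8
  i=9: 1  2  2  3  4  5  6  7  7  8  9
  i=10: 1  2  3  4  5  6  7  8  8  9  10
  i=11: 1  2  3  4  5  6  7  8  9  10  11

the unique w with this rank table is (4, 8, 1, 6, 5, 11, 10, 2, 7, 3, 9).

Rothe diagram D(w) (24 cells), 8 SE-corners (essential conditions):

[(2, 3, 0), (2, 7, 1), (4, 5, 2), (6, 10, 5), (7, 3, 1), (7, 7, 4), (7, 9, 5), (9, 3, 2)]


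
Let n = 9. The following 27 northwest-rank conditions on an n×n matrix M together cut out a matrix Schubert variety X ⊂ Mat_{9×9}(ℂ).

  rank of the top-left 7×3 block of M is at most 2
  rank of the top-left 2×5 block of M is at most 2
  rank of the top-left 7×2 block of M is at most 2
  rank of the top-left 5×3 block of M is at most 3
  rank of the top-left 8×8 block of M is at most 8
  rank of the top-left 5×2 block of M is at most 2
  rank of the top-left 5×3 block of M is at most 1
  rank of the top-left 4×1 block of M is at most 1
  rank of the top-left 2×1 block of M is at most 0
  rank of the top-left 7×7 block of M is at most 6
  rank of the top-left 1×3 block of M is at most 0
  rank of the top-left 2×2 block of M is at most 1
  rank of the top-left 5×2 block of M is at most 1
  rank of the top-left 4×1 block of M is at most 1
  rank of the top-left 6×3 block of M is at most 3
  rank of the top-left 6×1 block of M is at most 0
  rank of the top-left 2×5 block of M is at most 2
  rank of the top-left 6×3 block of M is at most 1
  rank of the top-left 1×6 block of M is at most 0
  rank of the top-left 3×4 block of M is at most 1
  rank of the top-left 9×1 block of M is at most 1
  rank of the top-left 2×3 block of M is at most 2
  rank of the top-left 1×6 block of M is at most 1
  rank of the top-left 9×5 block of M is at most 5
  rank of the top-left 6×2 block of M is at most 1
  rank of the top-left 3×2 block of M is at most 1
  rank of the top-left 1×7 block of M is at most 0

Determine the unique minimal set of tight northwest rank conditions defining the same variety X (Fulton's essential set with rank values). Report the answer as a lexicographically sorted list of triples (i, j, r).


Computing R[i][j] = min implied NW-rank bound (n=9, 27 conditions):

  i=1: 0 | 0 | 0 | 0 | 0 | 0 | 0 | 1 | 1
  i=2: 0 | 1 | 1 | 1 | 1 | 1 | 1 | 2 | 2
  i=3: 0 | 1 | 1 | 1 | 2 | 2 | 2 | 3 | 3
  i=4: 0 | 1 | 1 | 2 | 3 | 3 | 3 | 4 | 4
  i=5: 0 | 1 | 1 | 2 | 3 | 4 | 4 | 5 | 5
  i=6: 0 | 1 | 1 | 2 | 3 | 4 | 5 | 6 | 6
  i=7: 1 | 2 | 2 | 3 | 4 | 5 | 6 | 7 | 7
  i=8: 1 | 2 | 3 | 4 | 5 | 6 | 7 | 8 | 8
  i=9: 1 | 2 | 3 | 4 | 5 | 6 | 7 | 8 | 9

giving w = (8, 2, 5, 4, 6, 7, 1, 3, 9) via Δ²R.

ℓ(w)=17; the 4 essential cells (i,j,r):

[(1, 7, 0), (3, 4, 1), (6, 1, 0), (6, 3, 1)]


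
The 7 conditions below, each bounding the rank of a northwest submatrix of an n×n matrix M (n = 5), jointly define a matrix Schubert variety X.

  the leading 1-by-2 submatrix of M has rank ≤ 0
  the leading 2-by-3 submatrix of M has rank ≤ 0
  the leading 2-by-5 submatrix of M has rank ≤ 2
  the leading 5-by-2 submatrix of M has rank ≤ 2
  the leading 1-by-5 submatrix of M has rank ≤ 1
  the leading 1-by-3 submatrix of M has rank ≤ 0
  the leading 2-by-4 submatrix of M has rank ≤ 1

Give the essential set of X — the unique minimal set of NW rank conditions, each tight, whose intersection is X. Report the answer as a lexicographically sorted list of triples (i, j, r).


Propagating the 7 rank bounds to every northwest block:

  row 1: 0 | 0 | 0 | 1 | 1
  row 2: 0 | 0 | 0 | 1 | 2
  row 3: 1 | 1 | 1 | 2 | 3
  row 4: 1 | 2 | 2 | 3 | 4
  row 5: 1 | 2 | 3 | 4 | 5

second differences of R give the permutation w = (4, 5, 1, 2, 3).

ℓ(w)=6; the 1 essential cell (i,j,r):

[(2, 3, 0)]


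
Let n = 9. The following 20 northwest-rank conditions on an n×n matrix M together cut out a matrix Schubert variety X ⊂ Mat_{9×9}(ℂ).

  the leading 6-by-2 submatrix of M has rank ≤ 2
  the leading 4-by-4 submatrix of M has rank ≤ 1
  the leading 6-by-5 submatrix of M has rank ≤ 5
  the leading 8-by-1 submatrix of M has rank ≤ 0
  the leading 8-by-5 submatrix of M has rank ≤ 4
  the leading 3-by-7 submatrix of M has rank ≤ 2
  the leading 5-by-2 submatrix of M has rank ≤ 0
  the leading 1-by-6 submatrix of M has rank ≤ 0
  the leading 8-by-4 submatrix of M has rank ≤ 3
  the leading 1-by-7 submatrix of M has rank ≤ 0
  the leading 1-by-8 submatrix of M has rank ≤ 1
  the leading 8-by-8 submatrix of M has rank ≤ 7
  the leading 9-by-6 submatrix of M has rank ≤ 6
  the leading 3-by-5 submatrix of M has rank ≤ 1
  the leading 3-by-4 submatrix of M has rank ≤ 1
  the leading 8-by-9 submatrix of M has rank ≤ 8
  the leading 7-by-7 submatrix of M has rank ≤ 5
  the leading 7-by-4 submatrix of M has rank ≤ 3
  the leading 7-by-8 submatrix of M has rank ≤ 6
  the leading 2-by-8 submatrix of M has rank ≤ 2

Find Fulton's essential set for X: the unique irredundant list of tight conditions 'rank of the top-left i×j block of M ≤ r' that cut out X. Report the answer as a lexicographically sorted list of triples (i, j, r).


Reconstructing r_w from the 20 given conditions:

  row 1: 0 0 0 0 0 0 0 1 1
  row 2: 0 0 1 1 1 1 1 2 2
  row 3: 0 0 1 1 1 2 2 3 3
  row 4: 0 0 1 1 2 3 3 4 4
  row 5: 0 0 1 2 3 4 4 5 5
  row 6: 0 1 2 3 4 5 5 6 6
  row 7: 0 1 2 3 4 5 5 6 7
  row 8: 0 1 2 3 4 5 6 7 8
  row 9: 1 2 3 4 5 6 7 8 9

so w = (8, 3, 6, 5, 4, 2, 9, 7, 1).

Fulton essential set (6 of the 22 Rothe cells):

[(1, 7, 0), (3, 5, 1), (4, 4, 1), (5, 2, 0), (7, 7, 5), (8, 1, 0)]


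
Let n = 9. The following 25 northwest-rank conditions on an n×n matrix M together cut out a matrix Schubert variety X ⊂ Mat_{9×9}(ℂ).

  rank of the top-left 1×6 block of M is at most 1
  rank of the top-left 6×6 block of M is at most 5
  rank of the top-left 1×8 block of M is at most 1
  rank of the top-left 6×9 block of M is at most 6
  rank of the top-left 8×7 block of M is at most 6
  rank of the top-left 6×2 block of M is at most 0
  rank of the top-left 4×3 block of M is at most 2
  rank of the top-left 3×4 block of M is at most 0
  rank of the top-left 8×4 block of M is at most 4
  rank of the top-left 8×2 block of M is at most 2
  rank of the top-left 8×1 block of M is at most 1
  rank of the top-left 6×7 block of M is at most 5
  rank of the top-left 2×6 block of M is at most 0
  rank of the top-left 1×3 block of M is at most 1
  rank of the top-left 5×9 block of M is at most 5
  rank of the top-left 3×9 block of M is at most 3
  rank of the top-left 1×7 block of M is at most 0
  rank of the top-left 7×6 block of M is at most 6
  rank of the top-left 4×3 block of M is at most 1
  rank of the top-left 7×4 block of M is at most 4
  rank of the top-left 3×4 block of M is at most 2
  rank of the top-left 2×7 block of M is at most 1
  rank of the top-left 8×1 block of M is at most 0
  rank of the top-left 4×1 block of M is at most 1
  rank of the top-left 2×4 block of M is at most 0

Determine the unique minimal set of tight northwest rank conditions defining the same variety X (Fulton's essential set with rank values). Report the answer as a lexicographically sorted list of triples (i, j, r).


Computing R[i][j] = min implied NW-rank bound (n=9, 25 conditions):

  row 1: 0  0  0  0  0  0  0  1  1
  row 2: 0  0  0  0  0  0  1  2  2
  row 3: 0  0  0  0  1  1  2  3  3
  row 4: 0  0  1  1  2  2  3  4  4
  row 5: 0  0  1  2  3  3  4  5  5
  row 6: 0  0  1  2  3  4  5  6  6
  row 7: 0  1  2  3  4  5  6  7  7
  row 8: 0  1  2  3  4  5  6  7  8
  row 9: 1  2  3  4  5  6  7  8  9

giving w = (8, 7, 5, 3, 4, 6, 2, 9, 1) via Δ²R.

Rothe diagram D(w) (25 cells), 5 SE-corners (essential conditions):

[(1, 7, 0), (2, 6, 0), (3, 4, 0), (6, 2, 0), (8, 1, 0)]


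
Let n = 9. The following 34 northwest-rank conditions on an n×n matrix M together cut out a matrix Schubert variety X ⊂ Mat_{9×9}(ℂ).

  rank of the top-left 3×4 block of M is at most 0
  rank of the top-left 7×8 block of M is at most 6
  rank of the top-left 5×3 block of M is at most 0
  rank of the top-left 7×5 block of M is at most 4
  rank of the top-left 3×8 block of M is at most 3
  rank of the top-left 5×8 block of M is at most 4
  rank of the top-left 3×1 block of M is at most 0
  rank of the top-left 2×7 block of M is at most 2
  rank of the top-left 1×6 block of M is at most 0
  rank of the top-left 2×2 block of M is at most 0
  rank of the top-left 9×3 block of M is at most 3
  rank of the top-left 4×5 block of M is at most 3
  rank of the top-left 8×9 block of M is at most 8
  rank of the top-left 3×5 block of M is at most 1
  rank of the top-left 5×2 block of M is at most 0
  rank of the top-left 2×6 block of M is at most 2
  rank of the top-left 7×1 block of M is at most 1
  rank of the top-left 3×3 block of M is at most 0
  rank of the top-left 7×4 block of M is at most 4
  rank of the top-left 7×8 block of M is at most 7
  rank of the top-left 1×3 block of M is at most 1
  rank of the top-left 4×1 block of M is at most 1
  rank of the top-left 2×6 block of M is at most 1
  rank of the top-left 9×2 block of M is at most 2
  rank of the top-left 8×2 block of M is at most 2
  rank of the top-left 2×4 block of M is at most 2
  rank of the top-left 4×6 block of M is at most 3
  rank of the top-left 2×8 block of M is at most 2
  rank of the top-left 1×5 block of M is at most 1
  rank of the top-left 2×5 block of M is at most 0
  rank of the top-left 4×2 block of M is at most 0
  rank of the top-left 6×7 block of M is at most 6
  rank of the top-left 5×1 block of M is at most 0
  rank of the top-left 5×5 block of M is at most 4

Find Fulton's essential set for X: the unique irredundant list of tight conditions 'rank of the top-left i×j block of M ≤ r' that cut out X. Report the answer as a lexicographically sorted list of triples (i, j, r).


Rank table r_w(9×9) implied by the 34 constraints:

  0, 0, 0, 0, 0, 0, 1, 1, 1
  0, 0, 0, 0, 0, 1, 2, 2, 2
  0, 0, 0, 0, 1, 2, 3, 3, 3
  0, 0, 0, 1, 2, 3, 4, 4, 4
  0, 0, 0, 1, 2, 3, 4, 4, 5
  1, 1, 1, 2, 3, 4, 5, 5, 6
  1, 2, 2, 3, 4, 5, 6, 6, 7
  1, 2, 3, 4, 5, 6, 7, 7, 8
  1, 2, 3, 4, 5, 6, 7, 8, 9

reading off 1-entries of Δ²R: w = (7, 6, 5, 4, 9, 1, 2, 3, 8).

Fulton essential set (5 of the 22 Rothe cells):

[(1, 6, 0), (2, 5, 0), (3, 4, 0), (5, 3, 0), (5, 8, 4)]
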